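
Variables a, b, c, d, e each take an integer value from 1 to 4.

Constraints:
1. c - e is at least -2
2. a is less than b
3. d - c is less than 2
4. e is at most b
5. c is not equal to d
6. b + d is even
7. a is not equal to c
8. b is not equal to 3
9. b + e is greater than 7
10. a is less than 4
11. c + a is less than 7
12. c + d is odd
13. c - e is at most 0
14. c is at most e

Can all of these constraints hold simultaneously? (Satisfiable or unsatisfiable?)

One satisfying assignment is a = 1, b = 4, c = 3, d = 4, e = 4.
For the less obvious constraints — constraint 1: c - e = -1; constraint 3: d - c = 1 — and the others hold by inspection.

Satisfiable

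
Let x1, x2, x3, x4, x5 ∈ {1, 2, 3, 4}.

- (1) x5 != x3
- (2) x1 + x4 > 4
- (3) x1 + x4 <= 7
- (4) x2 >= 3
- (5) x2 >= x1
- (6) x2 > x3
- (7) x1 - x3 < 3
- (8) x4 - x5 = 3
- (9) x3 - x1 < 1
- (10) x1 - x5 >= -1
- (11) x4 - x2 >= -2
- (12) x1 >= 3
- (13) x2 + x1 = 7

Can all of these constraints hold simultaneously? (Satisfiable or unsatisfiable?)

Satisfiable

The assignment x1 = 3, x2 = 4, x3 = 2, x4 = 4, x5 = 1 works:
  constraint 2 holds since x1 + x4 = 7.
  constraint 3 holds since x1 + x4 = 7.
  constraint 7 holds since x1 - x3 = 1.
The rest check out directly.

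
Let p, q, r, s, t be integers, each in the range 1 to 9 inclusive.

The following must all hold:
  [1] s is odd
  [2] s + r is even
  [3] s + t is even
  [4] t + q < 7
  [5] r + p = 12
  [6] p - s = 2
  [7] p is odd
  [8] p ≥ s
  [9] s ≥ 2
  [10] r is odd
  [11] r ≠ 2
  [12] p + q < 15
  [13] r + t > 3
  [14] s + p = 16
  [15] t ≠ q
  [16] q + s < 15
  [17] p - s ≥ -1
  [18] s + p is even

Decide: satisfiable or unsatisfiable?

Satisfiable

The assignment p = 9, q = 5, r = 3, s = 7, t = 1 works:
  constraint 4 holds since t + q = 6.
  constraint 5 holds since r + p = 12.
The rest check out directly.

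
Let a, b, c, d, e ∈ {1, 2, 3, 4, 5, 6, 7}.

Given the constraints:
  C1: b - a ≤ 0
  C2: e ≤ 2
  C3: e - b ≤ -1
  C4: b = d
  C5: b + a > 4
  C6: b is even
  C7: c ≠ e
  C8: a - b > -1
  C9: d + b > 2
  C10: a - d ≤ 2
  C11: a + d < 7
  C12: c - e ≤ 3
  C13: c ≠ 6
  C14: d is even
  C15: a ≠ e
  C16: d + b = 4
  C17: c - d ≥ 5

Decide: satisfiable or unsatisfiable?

Unsatisfiable

Constraints 1, 3, 10, 12, and 17 give c − d ≥ 5, d − a ≥ -2, a − b ≥ 0, b − e ≥ 1, e − c ≥ -3.
Adding all 5 inequalities: the left sides telescope to 0, and the right sides sum to 5 + (-2) + 0 + 1 + (-3) = 1. So 0 ≥ 1, which is false.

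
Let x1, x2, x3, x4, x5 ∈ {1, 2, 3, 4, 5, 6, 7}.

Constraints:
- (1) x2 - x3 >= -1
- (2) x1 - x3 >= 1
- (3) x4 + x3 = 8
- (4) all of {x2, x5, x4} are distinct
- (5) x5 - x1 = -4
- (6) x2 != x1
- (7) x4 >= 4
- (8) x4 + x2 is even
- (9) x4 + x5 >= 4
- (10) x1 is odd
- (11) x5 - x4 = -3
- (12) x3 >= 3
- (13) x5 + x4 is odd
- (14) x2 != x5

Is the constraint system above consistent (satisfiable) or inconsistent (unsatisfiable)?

Satisfiable

One satisfying assignment is x1 = 5, x2 = 6, x3 = 4, x4 = 4, x5 = 1.
For the less obvious constraints — constraint 1: x2 - x3 = 2; constraint 2: x1 - x3 = 1 — and the others hold by inspection.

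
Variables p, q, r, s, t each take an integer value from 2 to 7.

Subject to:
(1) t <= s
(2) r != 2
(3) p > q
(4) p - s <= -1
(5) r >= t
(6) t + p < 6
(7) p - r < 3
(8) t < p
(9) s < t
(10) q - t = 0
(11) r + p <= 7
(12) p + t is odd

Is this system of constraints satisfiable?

Constraints 4, 8, and 9 give p < s, s < t, t < p. Chaining: p < s < t < p, which forces p < p — impossible.

Unsatisfiable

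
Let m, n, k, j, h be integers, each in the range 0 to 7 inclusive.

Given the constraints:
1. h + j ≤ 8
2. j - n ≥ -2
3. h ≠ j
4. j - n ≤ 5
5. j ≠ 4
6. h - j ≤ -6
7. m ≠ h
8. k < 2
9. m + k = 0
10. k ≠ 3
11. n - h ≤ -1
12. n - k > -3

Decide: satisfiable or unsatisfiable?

Unsatisfiable

Constraints 4, 6, and 11 give h − n ≥ 1, n − j ≥ -5, j − h ≥ 6.
Adding all 3 inequalities: the left sides telescope to 0, and the right sides sum to 1 + (-5) + 6 = 2. So 0 ≥ 2, which is false.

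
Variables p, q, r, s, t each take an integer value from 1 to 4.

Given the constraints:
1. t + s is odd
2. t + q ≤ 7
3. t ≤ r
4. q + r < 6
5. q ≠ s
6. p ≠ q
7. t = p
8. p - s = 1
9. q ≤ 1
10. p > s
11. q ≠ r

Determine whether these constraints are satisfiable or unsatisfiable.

Setting (p, q, r, s, t) = (3, 1, 3, 2, 3) satisfies everything: constraint 2: t + q = 4; constraint 4: q + r = 4; constraint 8: p - s = 1, and the others follow.

Satisfiable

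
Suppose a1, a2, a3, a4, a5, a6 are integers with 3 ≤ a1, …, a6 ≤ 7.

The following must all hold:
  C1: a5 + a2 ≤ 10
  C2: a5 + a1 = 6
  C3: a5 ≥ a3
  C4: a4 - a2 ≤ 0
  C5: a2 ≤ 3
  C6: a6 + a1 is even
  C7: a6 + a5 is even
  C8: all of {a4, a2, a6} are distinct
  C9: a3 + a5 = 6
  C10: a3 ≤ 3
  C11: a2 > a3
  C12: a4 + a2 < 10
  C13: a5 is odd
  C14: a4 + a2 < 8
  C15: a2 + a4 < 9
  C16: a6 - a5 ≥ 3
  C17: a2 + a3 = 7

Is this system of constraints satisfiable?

Unsatisfiable

From constraint 5: a2 ≤ 3. From constraint 10: a3 ≤ 3. Hence a2 + a3 ≤ 6. But constraint 17 requires a2 + a3 = 7, and 7 > 6. Contradiction.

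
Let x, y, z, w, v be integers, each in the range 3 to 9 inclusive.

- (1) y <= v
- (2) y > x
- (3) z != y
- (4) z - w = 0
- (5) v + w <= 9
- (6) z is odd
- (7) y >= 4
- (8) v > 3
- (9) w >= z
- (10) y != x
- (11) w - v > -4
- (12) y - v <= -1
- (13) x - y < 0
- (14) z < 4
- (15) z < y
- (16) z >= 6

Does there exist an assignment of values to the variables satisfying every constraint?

From constraints 1 and 7: v ≥ y ≥ 4. From constraints 9 and 16: w ≥ z ≥ 6. Hence v + w ≥ 10. But constraint 5 requires v + w ≤ 9, and 9 < 10. Contradiction.

Unsatisfiable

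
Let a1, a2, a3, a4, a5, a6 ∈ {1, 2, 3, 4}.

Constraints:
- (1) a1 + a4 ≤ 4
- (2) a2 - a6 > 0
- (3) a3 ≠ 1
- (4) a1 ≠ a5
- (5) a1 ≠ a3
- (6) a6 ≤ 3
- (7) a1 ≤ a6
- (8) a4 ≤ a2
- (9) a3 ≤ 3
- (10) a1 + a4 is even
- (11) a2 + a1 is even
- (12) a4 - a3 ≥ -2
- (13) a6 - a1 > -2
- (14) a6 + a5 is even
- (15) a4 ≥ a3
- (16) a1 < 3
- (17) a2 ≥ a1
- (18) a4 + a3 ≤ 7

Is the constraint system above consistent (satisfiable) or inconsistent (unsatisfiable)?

Satisfiable

Setting (a1, a2, a3, a4, a5, a6) = (1, 3, 3, 3, 3, 1) satisfies everything: constraint 1: a1 + a4 = 4; constraint 2: a2 - a6 = 2; constraint 12: a4 - a3 = 0, and the others follow.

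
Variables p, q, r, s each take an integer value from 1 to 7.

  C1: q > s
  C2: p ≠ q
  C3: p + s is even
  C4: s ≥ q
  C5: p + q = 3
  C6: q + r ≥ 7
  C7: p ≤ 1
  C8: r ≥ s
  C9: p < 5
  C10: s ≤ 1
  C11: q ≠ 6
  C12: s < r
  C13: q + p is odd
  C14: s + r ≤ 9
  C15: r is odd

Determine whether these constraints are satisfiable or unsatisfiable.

Unsatisfiable

From constraint 7: p ≤ 1. From constraints 4 and 10: q ≤ s ≤ 1. Hence p + q ≤ 2. But constraint 5 requires p + q = 3, and 3 > 2. Contradiction.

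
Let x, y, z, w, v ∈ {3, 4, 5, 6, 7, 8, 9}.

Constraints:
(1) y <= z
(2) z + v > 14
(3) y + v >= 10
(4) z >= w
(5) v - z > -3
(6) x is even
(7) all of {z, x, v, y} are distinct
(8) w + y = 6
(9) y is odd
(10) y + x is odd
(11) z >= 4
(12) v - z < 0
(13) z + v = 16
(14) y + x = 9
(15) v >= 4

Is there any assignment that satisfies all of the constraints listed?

Satisfiable

Setting (x, y, z, w, v) = (6, 3, 9, 3, 7) satisfies everything: constraint 2: z + v = 16; constraint 3: y + v = 10, and the others follow.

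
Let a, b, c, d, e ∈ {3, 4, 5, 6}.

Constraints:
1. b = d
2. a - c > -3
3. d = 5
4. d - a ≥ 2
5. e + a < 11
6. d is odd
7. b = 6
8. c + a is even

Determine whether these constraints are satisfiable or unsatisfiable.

Constraint 7 fixes b = 6 and constraint 3 fixes d = 5, but constraint 1 requires b = d. Since 6 ≠ 5, contradiction.

Unsatisfiable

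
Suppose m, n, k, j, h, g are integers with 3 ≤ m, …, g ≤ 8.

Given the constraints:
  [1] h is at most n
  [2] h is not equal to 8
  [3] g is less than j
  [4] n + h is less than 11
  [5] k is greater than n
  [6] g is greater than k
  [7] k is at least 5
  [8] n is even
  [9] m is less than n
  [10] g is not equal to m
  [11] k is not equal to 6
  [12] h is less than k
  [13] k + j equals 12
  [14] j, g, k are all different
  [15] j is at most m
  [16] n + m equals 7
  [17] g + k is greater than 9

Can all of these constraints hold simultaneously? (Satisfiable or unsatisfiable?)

Constraints 3, 5, 6, 9, and 15 give j ≤ m, m < n, n < k, k < g, g < j. Chaining: j ≤ m < n < k < g < j, which forces j < j — impossible.

Unsatisfiable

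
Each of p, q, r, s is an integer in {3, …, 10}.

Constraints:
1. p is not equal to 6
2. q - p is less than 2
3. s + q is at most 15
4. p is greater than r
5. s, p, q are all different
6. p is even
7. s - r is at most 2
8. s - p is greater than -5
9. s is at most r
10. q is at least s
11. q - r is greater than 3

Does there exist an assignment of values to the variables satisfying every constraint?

Satisfiable

Take p = 8, q = 9, r = 5, s = 5. Then constraint 2: q - p = 1; constraint 3: s + q = 14, and every other listed constraint is also met.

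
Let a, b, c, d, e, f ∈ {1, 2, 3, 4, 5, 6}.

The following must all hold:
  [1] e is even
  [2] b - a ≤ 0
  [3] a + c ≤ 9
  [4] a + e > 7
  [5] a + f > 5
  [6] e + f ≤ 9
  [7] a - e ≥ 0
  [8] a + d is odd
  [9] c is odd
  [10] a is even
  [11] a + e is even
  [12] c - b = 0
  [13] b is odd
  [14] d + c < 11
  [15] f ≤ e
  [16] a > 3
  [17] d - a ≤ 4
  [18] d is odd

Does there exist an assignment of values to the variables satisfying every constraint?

Satisfiable

Setting (a, b, c, d, e, f) = (4, 3, 3, 5, 4, 4) satisfies everything: constraint 2: b - a = -1; constraint 3: a + c = 7; constraint 4: a + e = 8, and the others follow.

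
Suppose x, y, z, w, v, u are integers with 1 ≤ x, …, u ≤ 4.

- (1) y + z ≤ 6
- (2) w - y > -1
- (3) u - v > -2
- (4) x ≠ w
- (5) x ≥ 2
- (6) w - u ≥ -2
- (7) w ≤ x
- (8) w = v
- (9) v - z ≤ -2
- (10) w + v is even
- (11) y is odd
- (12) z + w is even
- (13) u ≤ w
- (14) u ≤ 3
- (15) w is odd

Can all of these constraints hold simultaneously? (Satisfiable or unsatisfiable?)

The assignment x = 2, y = 1, z = 3, w = 1, v = 1, u = 1 works:
  constraint 1 holds since y + z = 4.
  constraint 2 holds since w - y = 0.
The rest check out directly.

Satisfiable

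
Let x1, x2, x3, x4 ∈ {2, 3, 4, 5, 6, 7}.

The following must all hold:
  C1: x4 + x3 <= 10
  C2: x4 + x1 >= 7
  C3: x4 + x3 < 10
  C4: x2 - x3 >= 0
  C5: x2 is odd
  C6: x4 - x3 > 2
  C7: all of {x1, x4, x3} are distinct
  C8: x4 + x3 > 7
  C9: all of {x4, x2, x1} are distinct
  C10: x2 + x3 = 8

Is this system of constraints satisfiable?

One satisfying assignment is x1 = 2, x2 = 5, x3 = 3, x4 = 6.
For the less obvious constraints — constraint 1: x4 + x3 = 9; constraint 2: x4 + x1 = 8 — and the others hold by inspection.

Satisfiable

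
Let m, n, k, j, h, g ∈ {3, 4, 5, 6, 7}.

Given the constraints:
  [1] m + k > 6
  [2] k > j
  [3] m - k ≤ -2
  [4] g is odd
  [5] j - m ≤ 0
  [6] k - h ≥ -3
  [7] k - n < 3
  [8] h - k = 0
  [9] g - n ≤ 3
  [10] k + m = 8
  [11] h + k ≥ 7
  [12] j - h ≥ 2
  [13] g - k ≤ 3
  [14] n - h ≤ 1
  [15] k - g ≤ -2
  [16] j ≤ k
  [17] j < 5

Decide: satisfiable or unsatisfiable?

Unsatisfiable

Constraints 3, 5, 9, 12, 14, and 15 give m − j ≥ 0, j − h ≥ 2, h − n ≥ -1, n − g ≥ -3, g − k ≥ 2, k − m ≥ 2.
Adding all 6 inequalities: the left sides telescope to 0, and the right sides sum to 0 + 2 + (-1) + (-3) + 2 + 2 = 2. So 0 ≥ 2, which is false.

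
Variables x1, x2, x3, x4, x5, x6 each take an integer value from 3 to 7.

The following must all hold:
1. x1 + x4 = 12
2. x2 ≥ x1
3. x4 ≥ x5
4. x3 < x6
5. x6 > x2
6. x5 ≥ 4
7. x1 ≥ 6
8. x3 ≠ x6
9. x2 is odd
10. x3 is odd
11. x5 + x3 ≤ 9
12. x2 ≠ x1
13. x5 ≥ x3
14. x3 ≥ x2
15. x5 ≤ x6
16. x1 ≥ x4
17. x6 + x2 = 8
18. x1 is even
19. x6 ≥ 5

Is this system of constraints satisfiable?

Unsatisfiable

From constraints 6 and 15: x6 ≥ x5 ≥ 4. From constraints 2 and 7: x2 ≥ x1 ≥ 6. Hence x6 + x2 ≥ 10. But constraint 17 requires x6 + x2 = 8, and 8 < 10. Contradiction.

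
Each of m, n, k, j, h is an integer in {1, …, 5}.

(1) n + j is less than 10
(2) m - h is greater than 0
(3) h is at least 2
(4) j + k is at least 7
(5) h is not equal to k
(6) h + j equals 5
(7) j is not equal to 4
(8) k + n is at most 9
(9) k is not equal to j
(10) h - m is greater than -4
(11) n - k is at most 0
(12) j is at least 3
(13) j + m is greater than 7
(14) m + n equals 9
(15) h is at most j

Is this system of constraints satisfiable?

Try m = 5, n = 4, k = 5, j = 3, h = 2.
Check constraint 1: n + j = 7; constraint 2: m - h = 3; constraint 4: j + k = 8. The remaining constraints are straightforward to verify.

Satisfiable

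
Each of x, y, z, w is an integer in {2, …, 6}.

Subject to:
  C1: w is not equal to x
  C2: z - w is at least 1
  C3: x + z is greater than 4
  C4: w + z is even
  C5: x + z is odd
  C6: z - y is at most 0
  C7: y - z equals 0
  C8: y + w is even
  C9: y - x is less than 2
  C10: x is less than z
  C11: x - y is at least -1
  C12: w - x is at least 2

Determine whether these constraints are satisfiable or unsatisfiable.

Constraints 2, 6, 11, and 12 give z − w ≥ 1, w − x ≥ 2, x − y ≥ -1, y − z ≥ 0.
Adding all 4 inequalities: the left sides telescope to 0, and the right sides sum to 1 + 2 + (-1) + 0 = 2. So 0 ≥ 2, which is false.

Unsatisfiable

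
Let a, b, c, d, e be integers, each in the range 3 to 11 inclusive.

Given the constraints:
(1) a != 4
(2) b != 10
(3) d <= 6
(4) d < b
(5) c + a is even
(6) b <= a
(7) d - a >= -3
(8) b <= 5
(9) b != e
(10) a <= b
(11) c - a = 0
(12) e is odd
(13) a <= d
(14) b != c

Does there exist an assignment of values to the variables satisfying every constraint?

Constraints 4, 6, and 13 give d < b, b ≤ a, a ≤ d. Chaining: d < b ≤ a ≤ d, which forces d < d — impossible.

Unsatisfiable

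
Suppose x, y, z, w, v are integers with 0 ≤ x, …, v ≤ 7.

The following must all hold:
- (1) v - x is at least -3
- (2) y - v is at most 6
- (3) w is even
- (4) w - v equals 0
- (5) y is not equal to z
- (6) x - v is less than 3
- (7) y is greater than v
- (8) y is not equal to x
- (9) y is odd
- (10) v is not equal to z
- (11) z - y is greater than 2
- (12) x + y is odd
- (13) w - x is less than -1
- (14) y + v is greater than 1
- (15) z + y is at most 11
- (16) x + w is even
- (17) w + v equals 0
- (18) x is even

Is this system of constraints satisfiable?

Take x = 2, y = 3, z = 6, w = 0, v = 0. Then constraint 1: v - x = -2; constraint 2: y - v = 3; constraint 4: w - v = 0, and every other listed constraint is also met.

Satisfiable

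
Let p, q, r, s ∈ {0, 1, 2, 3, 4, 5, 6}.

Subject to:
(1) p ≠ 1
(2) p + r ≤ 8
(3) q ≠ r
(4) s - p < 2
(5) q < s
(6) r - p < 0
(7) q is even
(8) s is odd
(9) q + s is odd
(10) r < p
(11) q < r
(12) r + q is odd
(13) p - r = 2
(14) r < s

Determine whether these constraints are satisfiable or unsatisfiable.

Satisfiable

Setting (p, q, r, s) = (5, 2, 3, 5) satisfies everything: constraint 2: p + r = 8; constraint 4: s - p = 0, and the others follow.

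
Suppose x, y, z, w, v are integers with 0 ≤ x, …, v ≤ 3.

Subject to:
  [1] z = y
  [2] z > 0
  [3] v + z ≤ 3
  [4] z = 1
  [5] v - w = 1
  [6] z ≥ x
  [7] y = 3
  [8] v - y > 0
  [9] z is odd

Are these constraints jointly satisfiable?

Constraint 4 fixes z = 1 and constraint 7 fixes y = 3, but constraint 1 requires z = y. Since 1 ≠ 3, contradiction.

Unsatisfiable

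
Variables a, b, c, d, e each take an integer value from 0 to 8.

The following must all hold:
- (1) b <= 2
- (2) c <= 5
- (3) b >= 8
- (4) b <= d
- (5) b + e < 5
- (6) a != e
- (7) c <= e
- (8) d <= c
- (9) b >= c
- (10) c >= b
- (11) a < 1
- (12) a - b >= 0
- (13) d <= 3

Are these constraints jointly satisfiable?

From constraints 3 and 4: d ≥ b and b ≥ 8, so d ≥ 8. From constraint 13: d ≤ 3. But 3 < 8, so no value of d works.

Unsatisfiable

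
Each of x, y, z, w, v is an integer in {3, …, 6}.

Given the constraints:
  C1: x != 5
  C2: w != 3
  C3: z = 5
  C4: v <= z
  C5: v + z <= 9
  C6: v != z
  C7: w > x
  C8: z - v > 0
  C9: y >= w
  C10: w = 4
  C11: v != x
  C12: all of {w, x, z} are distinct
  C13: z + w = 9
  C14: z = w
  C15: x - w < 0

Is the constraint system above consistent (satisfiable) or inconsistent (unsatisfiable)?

Constraint 3 fixes z = 5 and constraint 10 fixes w = 4, but constraint 14 requires z = w. Since 5 ≠ 4, contradiction.

Unsatisfiable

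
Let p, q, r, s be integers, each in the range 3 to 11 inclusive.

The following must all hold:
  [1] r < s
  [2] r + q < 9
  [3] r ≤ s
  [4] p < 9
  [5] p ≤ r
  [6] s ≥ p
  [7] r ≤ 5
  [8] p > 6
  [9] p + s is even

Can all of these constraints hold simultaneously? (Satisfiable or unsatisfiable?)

Unsatisfiable

From constraint 8: p ≥ 7. From constraints 5 and 7: p ≤ r and r ≤ 5, so p ≤ 5. But 5 < 7, so no value of p works.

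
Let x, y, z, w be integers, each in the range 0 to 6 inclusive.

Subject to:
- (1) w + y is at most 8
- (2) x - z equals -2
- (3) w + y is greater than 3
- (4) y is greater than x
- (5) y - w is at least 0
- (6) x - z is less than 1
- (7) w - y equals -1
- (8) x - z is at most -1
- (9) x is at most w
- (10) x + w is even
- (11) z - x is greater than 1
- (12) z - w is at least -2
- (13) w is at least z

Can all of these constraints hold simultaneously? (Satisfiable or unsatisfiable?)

Satisfiable

One satisfying assignment is x = 0, y = 3, z = 2, w = 2.
For the less obvious constraints — constraint 1: w + y = 5; constraint 2: x - z = -2; constraint 3: w + y = 5 — and the others hold by inspection.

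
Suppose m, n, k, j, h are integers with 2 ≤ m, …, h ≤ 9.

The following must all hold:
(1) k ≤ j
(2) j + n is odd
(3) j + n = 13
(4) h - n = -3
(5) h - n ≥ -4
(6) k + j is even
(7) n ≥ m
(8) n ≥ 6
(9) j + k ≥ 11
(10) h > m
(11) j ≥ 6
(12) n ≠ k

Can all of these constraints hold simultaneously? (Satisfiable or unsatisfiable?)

Take m = 2, n = 7, k = 6, j = 6, h = 4. Then constraint 3: j + n = 13; constraint 4: h - n = -3, and every other listed constraint is also met.

Satisfiable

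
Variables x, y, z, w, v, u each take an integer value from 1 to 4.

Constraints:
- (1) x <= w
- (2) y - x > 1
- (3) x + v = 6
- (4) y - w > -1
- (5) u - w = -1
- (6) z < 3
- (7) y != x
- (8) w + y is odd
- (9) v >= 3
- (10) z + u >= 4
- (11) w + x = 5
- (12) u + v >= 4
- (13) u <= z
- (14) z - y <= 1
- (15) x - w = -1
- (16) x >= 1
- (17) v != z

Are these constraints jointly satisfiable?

Satisfiable

Setting (x, y, z, w, v, u) = (2, 4, 2, 3, 4, 2) satisfies everything: constraint 2: y - x = 2; constraint 3: x + v = 6; constraint 4: y - w = 1, and the others follow.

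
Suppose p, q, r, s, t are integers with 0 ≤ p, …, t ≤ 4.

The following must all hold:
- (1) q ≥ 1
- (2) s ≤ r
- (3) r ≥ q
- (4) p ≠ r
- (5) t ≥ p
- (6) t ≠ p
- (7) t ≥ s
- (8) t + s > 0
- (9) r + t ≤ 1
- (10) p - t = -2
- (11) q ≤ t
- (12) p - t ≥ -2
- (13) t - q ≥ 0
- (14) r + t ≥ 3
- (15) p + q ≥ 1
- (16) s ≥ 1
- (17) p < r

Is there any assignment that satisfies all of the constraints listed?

Unsatisfiable

From constraints 1 and 3: r ≥ q ≥ 1. From constraints 7 and 16: t ≥ s ≥ 1. Hence r + t ≥ 2. But constraint 9 requires r + t ≤ 1, and 1 < 2. Contradiction.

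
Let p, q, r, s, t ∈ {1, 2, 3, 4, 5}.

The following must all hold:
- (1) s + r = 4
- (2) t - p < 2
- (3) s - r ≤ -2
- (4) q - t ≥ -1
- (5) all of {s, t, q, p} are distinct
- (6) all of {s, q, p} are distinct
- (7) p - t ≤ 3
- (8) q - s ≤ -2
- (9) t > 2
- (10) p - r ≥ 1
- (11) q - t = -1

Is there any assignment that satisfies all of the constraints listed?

Constraints 3, 4, 7, 8, and 10 give q − t ≥ -1, t − p ≥ -3, p − r ≥ 1, r − s ≥ 2, s − q ≥ 2.
Adding all 5 inequalities: the left sides telescope to 0, and the right sides sum to (-1) + (-3) + 1 + 2 + 2 = 1. So 0 ≥ 1, which is false.

Unsatisfiable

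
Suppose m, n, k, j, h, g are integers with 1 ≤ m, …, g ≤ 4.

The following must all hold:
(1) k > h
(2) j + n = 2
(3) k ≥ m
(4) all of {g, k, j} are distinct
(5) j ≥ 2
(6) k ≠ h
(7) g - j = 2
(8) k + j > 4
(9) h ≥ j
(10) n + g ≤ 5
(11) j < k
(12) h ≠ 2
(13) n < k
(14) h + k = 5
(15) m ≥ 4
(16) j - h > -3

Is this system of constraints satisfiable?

Unsatisfiable

From constraints 5 and 9: h ≥ j ≥ 2. From constraints 3 and 15: k ≥ m ≥ 4. Hence h + k ≥ 6. But constraint 14 requires h + k = 5, and 5 < 6. Contradiction.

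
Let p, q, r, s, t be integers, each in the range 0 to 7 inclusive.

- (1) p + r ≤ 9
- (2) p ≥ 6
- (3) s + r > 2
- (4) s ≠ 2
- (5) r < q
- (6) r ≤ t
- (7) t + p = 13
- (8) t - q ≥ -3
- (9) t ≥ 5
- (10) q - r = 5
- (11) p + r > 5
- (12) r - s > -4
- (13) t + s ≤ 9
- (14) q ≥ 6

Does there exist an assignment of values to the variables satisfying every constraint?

The assignment p = 7, q = 6, r = 1, s = 3, t = 6 works:
  constraint 1 holds since p + r = 8.
  constraint 3 holds since s + r = 4.
The rest check out directly.

Satisfiable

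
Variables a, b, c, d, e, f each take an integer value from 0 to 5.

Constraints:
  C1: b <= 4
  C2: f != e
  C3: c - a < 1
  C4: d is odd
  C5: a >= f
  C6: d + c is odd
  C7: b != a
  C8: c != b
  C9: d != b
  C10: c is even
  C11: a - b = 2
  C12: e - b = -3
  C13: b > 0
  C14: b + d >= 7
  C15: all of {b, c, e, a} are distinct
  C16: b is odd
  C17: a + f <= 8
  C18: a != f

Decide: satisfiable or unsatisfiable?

Take a = 5, b = 3, c = 4, d = 5, e = 0, f = 1. Then constraint 3: c - a = -1; constraint 11: a - b = 2; constraint 12: e - b = -3, and every other listed constraint is also met.

Satisfiable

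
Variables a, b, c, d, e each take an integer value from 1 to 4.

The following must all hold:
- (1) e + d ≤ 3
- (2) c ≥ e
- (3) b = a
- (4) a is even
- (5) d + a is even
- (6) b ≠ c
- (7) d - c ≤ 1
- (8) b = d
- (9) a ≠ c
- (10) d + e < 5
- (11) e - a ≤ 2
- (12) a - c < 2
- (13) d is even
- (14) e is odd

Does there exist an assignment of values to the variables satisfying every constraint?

Satisfiable

The assignment a = 2, b = 2, c = 1, d = 2, e = 1 works:
  constraint 1 holds since e + d = 3.
  constraint 7 holds since d - c = 1.
  constraint 10 holds since d + e = 3.
The rest check out directly.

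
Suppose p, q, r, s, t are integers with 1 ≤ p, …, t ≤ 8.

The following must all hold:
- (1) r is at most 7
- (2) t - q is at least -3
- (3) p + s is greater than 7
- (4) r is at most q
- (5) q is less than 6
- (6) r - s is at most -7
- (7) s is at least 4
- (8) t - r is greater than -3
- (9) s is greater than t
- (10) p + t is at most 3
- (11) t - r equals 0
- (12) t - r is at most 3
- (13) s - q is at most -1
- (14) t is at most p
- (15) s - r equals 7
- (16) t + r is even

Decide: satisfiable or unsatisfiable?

Unsatisfiable

Constraints 2, 6, 12, and 13 give r − t ≥ -3, t − q ≥ -3, q − s ≥ 1, s − r ≥ 7.
Adding all 4 inequalities: the left sides telescope to 0, and the right sides sum to (-3) + (-3) + 1 + 7 = 2. So 0 ≥ 2, which is false.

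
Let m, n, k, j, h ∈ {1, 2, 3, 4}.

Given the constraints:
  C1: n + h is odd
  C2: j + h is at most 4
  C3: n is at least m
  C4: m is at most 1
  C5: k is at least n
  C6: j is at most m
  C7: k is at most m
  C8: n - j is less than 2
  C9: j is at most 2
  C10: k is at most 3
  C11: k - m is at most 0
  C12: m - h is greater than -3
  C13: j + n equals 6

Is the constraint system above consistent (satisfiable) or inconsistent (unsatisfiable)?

From constraints 4 and 6: j ≤ m ≤ 1. From constraints 5 and 10: n ≤ k ≤ 3. Hence j + n ≤ 4. But constraint 13 requires j + n = 6, and 6 > 4. Contradiction.

Unsatisfiable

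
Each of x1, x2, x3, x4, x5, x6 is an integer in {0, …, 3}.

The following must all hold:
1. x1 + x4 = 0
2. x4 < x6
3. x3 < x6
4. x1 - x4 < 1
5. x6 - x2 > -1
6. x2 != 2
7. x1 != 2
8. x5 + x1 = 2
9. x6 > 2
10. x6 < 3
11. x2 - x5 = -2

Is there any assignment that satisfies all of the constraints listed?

Unsatisfiable

From constraint 9: x6 ≥ 3. From constraint 10: x6 ≤ 2. But 2 < 3, so no value of x6 works.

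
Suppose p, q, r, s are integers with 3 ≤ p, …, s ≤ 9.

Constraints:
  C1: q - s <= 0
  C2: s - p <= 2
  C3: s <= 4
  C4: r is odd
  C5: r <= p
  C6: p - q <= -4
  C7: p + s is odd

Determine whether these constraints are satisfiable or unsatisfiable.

Unsatisfiable

Constraints 1, 2, and 6 give p − s ≥ -2, s − q ≥ 0, q − p ≥ 4.
Adding all 3 inequalities: the left sides telescope to 0, and the right sides sum to (-2) + 0 + 4 = 2. So 0 ≥ 2, which is false.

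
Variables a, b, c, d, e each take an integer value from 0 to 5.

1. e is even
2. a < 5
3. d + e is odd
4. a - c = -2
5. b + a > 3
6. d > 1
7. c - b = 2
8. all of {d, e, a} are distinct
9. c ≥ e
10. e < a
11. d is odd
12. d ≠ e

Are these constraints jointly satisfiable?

Setting (a, b, c, d, e) = (3, 3, 5, 5, 0) satisfies everything: constraint 4: a - c = -2; constraint 5: b + a = 6; constraint 7: c - b = 2, and the others follow.

Satisfiable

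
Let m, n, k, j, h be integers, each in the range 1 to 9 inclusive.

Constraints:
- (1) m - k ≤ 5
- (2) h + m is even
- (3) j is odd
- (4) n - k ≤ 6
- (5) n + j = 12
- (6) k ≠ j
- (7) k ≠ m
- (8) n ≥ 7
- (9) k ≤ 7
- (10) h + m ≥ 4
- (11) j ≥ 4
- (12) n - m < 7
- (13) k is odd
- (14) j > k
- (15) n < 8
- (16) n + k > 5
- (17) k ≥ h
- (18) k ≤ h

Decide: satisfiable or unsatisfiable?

The assignment m = 3, n = 7, k = 1, j = 5, h = 1 works:
  constraint 1 holds since m - k = 2.
  constraint 4 holds since n - k = 6.
  constraint 5 holds since n + j = 12.
The rest check out directly.

Satisfiable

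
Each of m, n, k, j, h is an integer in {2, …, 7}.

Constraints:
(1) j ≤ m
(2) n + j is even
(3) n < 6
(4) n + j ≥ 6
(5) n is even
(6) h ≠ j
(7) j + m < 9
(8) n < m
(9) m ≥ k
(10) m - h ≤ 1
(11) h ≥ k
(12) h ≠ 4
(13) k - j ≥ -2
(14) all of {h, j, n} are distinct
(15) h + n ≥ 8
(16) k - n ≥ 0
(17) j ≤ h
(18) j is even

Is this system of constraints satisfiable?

One satisfying assignment is m = 4, n = 2, k = 2, j = 4, h = 6.
For the less obvious constraints — constraint 4: n + j = 6; constraint 7: j + m = 8; constraint 10: m - h = -2 — and the others hold by inspection.

Satisfiable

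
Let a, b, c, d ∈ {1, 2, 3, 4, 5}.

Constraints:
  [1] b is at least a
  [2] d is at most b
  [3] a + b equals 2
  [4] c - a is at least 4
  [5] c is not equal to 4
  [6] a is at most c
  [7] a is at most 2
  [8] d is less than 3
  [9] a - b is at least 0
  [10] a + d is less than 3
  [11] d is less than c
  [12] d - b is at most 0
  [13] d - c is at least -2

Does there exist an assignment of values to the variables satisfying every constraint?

Constraints 4, 9, 12, and 13 give a − b ≥ 0, b − d ≥ 0, d − c ≥ -2, c − a ≥ 4.
Adding all 4 inequalities: the left sides telescope to 0, and the right sides sum to 0 + 0 + (-2) + 4 = 2. So 0 ≥ 2, which is false.

Unsatisfiable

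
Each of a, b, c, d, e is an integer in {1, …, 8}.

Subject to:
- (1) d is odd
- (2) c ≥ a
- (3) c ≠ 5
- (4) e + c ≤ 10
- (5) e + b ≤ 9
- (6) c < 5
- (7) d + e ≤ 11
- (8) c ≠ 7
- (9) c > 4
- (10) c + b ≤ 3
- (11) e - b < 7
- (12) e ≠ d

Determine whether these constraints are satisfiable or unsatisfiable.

From constraint 9: c ≥ 5. From constraint 6: c ≤ 4. But 4 < 5, so no value of c works.

Unsatisfiable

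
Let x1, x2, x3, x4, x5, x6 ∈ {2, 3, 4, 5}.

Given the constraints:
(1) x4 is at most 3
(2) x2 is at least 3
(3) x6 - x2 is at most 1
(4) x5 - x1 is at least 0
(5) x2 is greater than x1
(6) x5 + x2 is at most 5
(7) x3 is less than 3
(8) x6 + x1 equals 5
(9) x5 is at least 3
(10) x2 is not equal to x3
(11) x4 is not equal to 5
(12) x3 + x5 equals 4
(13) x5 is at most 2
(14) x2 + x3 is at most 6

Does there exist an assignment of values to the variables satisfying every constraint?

From constraint 9: x5 ≥ 3. From constraint 2: x2 ≥ 3. Hence x5 + x2 ≥ 6. But constraint 6 requires x5 + x2 ≤ 5, and 5 < 6. Contradiction.

Unsatisfiable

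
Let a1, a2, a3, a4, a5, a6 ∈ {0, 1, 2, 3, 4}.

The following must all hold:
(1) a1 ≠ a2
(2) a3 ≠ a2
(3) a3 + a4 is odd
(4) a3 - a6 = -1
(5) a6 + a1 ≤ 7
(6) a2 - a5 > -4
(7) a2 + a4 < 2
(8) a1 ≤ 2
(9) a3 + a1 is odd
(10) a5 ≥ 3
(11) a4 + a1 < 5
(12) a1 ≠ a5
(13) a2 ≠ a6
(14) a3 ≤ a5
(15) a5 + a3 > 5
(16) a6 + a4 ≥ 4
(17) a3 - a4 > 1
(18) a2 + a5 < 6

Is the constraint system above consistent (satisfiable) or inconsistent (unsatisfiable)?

Take a1 = 2, a2 = 0, a3 = 3, a4 = 0, a5 = 3, a6 = 4. Then constraint 4: a3 - a6 = -1; constraint 5: a6 + a1 = 6, and every other listed constraint is also met.

Satisfiable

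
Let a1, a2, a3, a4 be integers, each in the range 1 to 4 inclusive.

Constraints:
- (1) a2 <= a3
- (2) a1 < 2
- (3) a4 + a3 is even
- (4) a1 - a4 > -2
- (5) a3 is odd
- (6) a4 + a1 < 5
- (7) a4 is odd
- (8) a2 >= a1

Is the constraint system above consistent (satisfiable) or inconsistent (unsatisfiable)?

Setting (a1, a2, a3, a4) = (1, 1, 3, 1) satisfies everything: constraint 4: a1 - a4 = 0; constraint 6: a4 + a1 = 2, and the others follow.

Satisfiable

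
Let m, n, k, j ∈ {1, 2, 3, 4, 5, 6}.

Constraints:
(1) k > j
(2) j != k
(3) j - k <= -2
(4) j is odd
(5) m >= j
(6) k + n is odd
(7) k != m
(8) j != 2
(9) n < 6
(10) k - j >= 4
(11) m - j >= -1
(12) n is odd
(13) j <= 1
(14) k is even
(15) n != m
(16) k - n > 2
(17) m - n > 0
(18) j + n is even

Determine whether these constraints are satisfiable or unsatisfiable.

One satisfying assignment is m = 3, n = 1, k = 6, j = 1.
For the less obvious constraints — constraint 3: j - k = -5; constraint 10: k - j = 5 — and the others hold by inspection.

Satisfiable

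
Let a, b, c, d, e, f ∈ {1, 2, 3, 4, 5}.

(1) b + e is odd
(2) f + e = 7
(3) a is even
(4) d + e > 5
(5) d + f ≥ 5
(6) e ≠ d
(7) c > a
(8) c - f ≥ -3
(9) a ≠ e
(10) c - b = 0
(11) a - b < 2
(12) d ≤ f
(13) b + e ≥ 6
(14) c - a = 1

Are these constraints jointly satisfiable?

Try a = 2, b = 3, c = 3, d = 3, e = 4, f = 3.
Check constraint 2: f + e = 7; constraint 4: d + e = 7; constraint 5: d + f = 6. The remaining constraints are straightforward to verify.

Satisfiable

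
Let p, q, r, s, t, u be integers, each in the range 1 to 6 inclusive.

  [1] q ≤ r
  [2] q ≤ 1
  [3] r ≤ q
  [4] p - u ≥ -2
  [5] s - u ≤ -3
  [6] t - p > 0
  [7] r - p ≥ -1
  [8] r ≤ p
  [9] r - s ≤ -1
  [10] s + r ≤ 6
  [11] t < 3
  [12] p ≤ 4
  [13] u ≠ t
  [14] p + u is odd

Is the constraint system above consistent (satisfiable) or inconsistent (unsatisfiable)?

Unsatisfiable

Constraints 4, 5, 7, and 9 give u − s ≥ 3, s − r ≥ 1, r − p ≥ -1, p − u ≥ -2.
Adding all 4 inequalities: the left sides telescope to 0, and the right sides sum to 3 + 1 + (-1) + (-2) = 1. So 0 ≥ 1, which is false.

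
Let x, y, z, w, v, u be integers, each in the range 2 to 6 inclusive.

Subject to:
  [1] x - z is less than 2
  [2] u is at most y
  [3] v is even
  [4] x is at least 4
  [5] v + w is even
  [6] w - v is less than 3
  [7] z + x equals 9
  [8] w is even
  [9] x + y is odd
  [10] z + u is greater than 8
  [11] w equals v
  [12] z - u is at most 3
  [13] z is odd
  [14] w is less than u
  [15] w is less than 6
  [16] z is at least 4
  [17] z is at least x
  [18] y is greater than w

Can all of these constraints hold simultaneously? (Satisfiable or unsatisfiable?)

Satisfiable

One satisfying assignment is x = 4, y = 5, z = 5, w = 4, v = 4, u = 5.
For the less obvious constraints — constraint 1: x - z = -1; constraint 6: w - v = 0; constraint 7: z + x = 9 — and the others hold by inspection.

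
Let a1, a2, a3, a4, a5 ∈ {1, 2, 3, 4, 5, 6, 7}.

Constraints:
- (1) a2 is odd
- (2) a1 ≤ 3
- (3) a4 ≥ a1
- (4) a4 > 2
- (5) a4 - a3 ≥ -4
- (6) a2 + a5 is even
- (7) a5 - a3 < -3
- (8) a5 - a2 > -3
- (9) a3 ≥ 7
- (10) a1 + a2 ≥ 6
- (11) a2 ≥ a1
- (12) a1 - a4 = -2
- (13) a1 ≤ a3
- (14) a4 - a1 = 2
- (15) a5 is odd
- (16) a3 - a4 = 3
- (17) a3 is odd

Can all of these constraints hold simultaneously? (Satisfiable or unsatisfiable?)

Try a1 = 2, a2 = 5, a3 = 7, a4 = 4, a5 = 3.
Check constraint 5: a4 - a3 = -3; constraint 7: a5 - a3 = -4; constraint 8: a5 - a2 = -2. The remaining constraints are straightforward to verify.

Satisfiable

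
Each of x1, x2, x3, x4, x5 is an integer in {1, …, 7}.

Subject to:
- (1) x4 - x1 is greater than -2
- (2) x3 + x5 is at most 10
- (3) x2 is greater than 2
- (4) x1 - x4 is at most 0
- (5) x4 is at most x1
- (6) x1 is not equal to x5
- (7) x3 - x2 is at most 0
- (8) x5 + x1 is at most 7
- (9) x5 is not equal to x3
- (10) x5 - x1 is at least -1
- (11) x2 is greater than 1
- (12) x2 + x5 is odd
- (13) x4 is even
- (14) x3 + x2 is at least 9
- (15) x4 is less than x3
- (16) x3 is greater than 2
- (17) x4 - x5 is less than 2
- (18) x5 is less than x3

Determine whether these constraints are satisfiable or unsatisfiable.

Satisfiable

Take x1 = 2, x2 = 6, x3 = 4, x4 = 2, x5 = 3. Then constraint 1: x4 - x1 = 0; constraint 2: x3 + x5 = 7, and every other listed constraint is also met.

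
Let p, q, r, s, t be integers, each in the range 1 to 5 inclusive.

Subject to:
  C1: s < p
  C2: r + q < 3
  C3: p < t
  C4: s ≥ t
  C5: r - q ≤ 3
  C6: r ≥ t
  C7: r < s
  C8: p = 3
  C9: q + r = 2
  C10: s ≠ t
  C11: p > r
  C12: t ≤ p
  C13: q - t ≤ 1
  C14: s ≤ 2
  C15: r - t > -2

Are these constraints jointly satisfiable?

Constraints 1, 3, 6, and 7 give s < p, p < t, t ≤ r, r < s. Chaining: s < p < t ≤ r < s, which forces s < s — impossible.

Unsatisfiable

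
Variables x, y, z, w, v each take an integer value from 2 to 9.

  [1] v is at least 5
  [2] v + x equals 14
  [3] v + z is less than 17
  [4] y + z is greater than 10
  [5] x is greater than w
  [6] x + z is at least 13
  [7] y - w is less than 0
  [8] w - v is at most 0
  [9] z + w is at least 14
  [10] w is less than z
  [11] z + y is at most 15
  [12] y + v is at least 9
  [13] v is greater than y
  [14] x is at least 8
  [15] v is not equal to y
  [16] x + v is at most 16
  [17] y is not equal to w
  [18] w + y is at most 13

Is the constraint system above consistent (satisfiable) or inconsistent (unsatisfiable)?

Try x = 8, y = 4, z = 8, w = 6, v = 6.
Check constraint 2: v + x = 14; constraint 3: v + z = 14; constraint 4: y + z = 12. The remaining constraints are straightforward to verify.

Satisfiable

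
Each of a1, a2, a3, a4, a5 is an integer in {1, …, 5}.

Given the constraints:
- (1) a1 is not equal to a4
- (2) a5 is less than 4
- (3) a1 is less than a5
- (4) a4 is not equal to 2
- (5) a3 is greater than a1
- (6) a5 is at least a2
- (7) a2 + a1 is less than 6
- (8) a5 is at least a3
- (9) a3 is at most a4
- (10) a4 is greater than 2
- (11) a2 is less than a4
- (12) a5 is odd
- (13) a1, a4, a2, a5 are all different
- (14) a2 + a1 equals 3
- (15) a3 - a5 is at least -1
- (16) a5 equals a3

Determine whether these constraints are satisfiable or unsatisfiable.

Satisfiable

Setting (a1, a2, a3, a4, a5) = (2, 1, 3, 5, 3) satisfies everything: constraint 7: a2 + a1 = 3; constraint 14: a2 + a1 = 3, and the others follow.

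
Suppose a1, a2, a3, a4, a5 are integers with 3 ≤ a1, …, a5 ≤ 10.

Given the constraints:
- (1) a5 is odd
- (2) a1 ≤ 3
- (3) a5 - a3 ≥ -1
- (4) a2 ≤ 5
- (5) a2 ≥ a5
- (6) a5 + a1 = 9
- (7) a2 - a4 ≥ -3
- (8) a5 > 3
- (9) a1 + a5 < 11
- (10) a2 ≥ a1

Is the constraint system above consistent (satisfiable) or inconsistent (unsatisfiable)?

From constraints 4 and 5: a5 ≤ a2 ≤ 5. From constraint 2: a1 ≤ 3. Hence a5 + a1 ≤ 8. But constraint 6 requires a5 + a1 = 9, and 9 > 8. Contradiction.

Unsatisfiable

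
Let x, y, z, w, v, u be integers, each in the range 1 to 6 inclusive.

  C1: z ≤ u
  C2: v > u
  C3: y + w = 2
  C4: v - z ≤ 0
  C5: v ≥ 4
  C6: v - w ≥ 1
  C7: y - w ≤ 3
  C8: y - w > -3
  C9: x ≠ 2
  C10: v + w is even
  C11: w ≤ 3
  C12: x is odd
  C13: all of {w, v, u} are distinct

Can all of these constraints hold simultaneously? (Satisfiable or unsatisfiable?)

Unsatisfiable

Constraints 1, 2, and 4 give v ≤ z, z ≤ u, u < v. Chaining: v ≤ z ≤ u < v, which forces v < v — impossible.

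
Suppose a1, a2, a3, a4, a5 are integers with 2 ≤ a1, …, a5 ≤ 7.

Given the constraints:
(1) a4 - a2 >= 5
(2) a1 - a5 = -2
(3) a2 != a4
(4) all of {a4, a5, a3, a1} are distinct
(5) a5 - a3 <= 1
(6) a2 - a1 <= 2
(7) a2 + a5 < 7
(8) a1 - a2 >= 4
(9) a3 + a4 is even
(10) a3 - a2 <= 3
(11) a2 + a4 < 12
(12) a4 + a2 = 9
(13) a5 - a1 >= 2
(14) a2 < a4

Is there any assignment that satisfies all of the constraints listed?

Unsatisfiable

Constraints 5, 8, 10, and 13 give a1 − a2 ≥ 4, a2 − a3 ≥ -3, a3 − a5 ≥ -1, a5 − a1 ≥ 2.
Adding all 4 inequalities: the left sides telescope to 0, and the right sides sum to 4 + (-3) + (-1) + 2 = 2. So 0 ≥ 2, which is false.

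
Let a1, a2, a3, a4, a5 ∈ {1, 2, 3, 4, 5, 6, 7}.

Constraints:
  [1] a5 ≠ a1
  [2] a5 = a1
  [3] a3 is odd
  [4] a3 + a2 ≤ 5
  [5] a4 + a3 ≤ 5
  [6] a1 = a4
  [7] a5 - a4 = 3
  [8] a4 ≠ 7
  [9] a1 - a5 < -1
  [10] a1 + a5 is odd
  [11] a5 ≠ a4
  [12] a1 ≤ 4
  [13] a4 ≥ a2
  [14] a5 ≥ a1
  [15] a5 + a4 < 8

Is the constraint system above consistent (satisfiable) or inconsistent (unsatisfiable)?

From constraints 2 and 6, a5 = a1 = a4, so a5 = a4. But constraint 11 says a5 ≠ a4. Contradiction.

Unsatisfiable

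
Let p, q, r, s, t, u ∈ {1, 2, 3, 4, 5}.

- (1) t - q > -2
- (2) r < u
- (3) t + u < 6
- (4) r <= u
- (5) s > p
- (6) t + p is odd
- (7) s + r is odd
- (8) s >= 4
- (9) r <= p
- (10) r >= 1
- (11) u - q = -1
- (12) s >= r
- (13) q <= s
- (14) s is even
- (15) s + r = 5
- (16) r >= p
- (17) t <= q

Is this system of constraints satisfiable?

Satisfiable

Take p = 1, q = 3, r = 1, s = 4, t = 2, u = 2. Then constraint 1: t - q = -1; constraint 3: t + u = 4, and every other listed constraint is also met.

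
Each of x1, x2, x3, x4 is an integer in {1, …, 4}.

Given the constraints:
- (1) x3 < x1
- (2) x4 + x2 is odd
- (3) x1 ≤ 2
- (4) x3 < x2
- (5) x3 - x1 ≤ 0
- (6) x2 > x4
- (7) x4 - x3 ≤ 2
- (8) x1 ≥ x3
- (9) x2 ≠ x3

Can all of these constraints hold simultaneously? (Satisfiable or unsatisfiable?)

Satisfiable

Setting (x1, x2, x3, x4) = (2, 2, 1, 1) satisfies everything: constraint 2: x4 + x2 = 3 is odd; constraint 5: x3 - x1 = -1; constraint 7: x4 - x3 = 0, and the others follow.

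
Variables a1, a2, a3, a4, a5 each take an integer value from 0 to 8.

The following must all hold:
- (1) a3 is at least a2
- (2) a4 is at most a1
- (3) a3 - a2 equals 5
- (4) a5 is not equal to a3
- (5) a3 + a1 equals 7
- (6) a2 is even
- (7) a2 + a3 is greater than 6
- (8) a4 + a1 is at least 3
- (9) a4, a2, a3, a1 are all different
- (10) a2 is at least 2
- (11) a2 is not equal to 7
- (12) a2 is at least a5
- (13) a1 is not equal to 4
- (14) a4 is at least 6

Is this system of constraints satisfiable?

From constraints 1 and 10: a3 ≥ a2 ≥ 2. From constraints 2 and 14: a1 ≥ a4 ≥ 6. Hence a3 + a1 ≥ 8. But constraint 5 requires a3 + a1 = 7, and 7 < 8. Contradiction.

Unsatisfiable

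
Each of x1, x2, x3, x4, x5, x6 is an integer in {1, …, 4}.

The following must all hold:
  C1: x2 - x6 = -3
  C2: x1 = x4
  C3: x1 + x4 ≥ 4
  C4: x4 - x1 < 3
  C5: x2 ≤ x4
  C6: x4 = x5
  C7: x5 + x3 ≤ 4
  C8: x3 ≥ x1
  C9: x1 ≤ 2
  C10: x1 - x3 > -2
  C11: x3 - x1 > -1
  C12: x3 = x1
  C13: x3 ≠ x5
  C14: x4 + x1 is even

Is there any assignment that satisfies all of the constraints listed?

From constraints 2, 6, and 12, x3 = x1 = x4 = x5, so x3 = x5. But constraint 13 says x3 ≠ x5. Contradiction.

Unsatisfiable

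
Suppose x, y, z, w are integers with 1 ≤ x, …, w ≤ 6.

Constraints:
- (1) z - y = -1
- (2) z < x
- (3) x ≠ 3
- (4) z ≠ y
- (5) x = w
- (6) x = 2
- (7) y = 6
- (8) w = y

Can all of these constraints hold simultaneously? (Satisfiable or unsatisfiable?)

Constraint 6 fixes x = 2 and constraint 7 fixes y = 6. Constraints 5 and 8 give x = w = y, so x = y. But 2 ≠ 6 — contradiction.

Unsatisfiable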